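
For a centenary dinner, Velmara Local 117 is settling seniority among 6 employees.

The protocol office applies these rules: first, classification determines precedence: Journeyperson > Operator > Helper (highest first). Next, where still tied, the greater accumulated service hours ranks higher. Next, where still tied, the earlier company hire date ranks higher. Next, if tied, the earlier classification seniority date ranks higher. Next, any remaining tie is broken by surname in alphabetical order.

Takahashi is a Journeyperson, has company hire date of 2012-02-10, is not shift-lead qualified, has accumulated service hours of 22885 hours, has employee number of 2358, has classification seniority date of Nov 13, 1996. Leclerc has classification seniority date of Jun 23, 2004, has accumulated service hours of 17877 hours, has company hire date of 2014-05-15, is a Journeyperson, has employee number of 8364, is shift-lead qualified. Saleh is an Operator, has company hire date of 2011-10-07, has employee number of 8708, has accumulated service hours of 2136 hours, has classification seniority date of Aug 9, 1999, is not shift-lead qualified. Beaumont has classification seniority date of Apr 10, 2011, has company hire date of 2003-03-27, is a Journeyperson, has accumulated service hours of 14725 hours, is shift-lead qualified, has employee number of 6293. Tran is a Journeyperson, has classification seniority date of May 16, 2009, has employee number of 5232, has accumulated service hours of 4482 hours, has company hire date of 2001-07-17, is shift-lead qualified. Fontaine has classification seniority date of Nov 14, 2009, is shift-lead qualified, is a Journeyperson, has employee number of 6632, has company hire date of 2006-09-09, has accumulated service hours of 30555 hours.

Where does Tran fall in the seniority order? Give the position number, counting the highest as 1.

5

By classification: Fontaine, Takahashi, Leclerc, Beaumont and Tran (Journeyperson); then Saleh (Operator).
Among Fontaine, Takahashi, Leclerc, Beaumont and Tran, by accumulated service hours (higher first): Fontaine (30555 hours) before Takahashi (22885 hours) before Leclerc (17877 hours) before Beaumont (14725 hours) before Tran (4482 hours).
Order: Fontaine, Takahashi, Leclerc, Beaumont, Tran, Saleh. So position 5.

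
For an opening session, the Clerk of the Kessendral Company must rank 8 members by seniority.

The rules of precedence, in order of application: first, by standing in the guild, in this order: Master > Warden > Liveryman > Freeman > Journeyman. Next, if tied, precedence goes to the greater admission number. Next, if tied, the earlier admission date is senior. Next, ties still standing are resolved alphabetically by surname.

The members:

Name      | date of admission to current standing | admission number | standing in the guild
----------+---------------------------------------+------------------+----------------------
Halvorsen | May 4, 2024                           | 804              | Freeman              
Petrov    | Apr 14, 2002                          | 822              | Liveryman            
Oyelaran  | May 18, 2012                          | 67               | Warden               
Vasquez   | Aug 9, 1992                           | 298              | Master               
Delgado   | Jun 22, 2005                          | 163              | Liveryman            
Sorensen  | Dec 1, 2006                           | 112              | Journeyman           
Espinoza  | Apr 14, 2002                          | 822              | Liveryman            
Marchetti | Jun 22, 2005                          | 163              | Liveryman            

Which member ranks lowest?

Sorensen

By standing in the guild: Vasquez (Master); then Oyelaran (Warden); then Espinoza, Petrov, Delgado and Marchetti (Liveryman); then Halvorsen (Freeman); then Sorensen (Journeyman).
Among Espinoza, Petrov, Delgado and Marchetti, by admission number (higher first): Espinoza and Petrov (822) before Delgado and Marchetti (163).
Espinoza and Petrov both have date of admission to current standing Apr 14, 2002, so the next rule applies.
Among Espinoza and Petrov, alphabetically by surname: Espinoza before Petrov.
Delgado and Marchetti both have date of admission to current standing Jun 22, 2005, so the next rule applies.
Among Delgado and Marchetti, alphabetically by surname: Delgado before Marchetti.
Order: Vasquez, Oyelaran, Espinoza, Petrov, Delgado, Marchetti, Halvorsen, Sorensen.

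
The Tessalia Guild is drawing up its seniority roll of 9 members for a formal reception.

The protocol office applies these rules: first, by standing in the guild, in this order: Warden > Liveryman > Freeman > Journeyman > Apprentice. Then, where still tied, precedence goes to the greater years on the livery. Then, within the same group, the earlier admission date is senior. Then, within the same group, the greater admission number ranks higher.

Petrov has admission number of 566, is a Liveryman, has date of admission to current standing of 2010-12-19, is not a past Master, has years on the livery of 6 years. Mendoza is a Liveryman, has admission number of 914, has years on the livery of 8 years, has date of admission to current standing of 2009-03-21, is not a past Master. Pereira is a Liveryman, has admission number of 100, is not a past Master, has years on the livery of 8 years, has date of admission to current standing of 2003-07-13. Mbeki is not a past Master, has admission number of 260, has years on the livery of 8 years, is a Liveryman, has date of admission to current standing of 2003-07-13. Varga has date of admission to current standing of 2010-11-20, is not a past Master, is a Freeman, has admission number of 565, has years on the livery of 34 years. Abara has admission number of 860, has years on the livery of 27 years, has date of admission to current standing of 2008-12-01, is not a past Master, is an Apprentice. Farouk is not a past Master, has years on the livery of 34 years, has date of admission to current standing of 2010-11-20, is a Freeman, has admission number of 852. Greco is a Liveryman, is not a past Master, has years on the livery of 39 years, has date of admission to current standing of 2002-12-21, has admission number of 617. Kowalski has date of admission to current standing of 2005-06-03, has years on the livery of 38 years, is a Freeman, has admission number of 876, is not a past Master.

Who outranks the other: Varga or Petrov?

By standing in the guild: Greco, Mbeki, Pereira, Mendoza and Petrov (Liveryman); then Kowalski, Farouk and Varga (Freeman); then Abara (Apprentice).
Among Greco, Mbeki, Pereira, Mendoza and Petrov, by years on the livery (higher first): Greco (39 years) before Mbeki, Pereira and Mendoza (8 years) before Petrov (6 years).
Among Mbeki, Pereira and Mendoza, by date of admission to current standing (earlier first): Mbeki and Pereira (2003-07-13) before Mendoza (2009-03-21).
Among Mbeki and Pereira, by admission number (higher first): Mbeki (260) before Pereira (100).
Among Kowalski, Farouk and Varga, by years on the livery (higher first): Kowalski (38 years) before Farouk and Varga (34 years).
Farouk and Varga both have date of admission to current standing 2010-11-20, so the next rule applies.
Among Farouk and Varga, by admission number (higher first): Farouk (852) before Varga (565).
So Petrov takes precedence.

Petrov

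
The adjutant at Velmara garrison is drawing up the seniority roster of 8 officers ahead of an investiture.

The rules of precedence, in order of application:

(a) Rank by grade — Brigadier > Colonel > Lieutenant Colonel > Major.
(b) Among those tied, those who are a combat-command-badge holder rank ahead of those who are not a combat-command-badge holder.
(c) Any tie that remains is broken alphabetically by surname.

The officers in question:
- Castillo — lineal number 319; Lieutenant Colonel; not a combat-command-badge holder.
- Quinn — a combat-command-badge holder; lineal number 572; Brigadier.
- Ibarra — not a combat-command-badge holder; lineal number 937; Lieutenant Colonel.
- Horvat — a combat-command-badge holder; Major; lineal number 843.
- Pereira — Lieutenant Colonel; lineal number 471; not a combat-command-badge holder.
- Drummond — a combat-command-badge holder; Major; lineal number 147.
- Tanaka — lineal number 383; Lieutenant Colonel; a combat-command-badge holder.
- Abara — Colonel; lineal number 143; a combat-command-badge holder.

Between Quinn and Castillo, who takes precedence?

Quinn

By grade: Quinn (Brigadier); then Abara (Colonel); then Tanaka, Castillo, Ibarra and Pereira (Lieutenant Colonel); then Drummond and Horvat (Major).
Among Tanaka, Castillo, Ibarra and Pereira, a combat-command-badge holder before not a combat-command-badge holder: Tanaka (a combat-command-badge holder) before Castillo, Ibarra and Pereira (not a combat-command-badge holder).
Among Castillo, Ibarra and Pereira, alphabetically by surname: Castillo before Ibarra before Pereira.
Drummond and Horvat are each a combat-command-badge holder, so the next rule applies.
Among Drummond and Horvat, alphabetically by surname: Drummond before Horvat.
So Quinn takes precedence.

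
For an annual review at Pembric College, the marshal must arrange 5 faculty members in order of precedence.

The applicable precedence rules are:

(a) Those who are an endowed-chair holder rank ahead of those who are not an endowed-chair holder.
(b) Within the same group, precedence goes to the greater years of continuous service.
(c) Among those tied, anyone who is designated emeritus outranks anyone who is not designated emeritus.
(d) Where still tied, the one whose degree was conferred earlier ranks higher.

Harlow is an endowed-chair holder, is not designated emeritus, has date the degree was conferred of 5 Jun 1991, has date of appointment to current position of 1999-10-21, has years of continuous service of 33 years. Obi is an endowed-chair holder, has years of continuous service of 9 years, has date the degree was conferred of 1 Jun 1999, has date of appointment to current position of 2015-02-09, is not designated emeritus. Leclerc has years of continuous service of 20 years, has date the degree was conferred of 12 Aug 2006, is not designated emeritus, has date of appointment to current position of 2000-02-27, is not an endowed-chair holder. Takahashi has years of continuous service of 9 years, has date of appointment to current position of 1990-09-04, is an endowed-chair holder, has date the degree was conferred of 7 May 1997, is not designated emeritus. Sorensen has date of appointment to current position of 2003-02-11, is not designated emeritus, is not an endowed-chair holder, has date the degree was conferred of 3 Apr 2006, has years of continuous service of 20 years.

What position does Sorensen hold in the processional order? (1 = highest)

By the first rule: Harlow, Takahashi and Obi (each an endowed-chair holder); then Sorensen and Leclerc (both not an endowed-chair holder).
Among Harlow, Takahashi and Obi, by years of continuous service (higher first): Harlow (33 years) before Takahashi and Obi (9 years).
Takahashi and Obi are each not designated emeritus, so the next rule applies.
Among Takahashi and Obi, by date the degree was conferred (earlier first): Takahashi (7 May 1997) before Obi (1 Jun 1999).
Sorensen and Leclerc both have years of continuous service 20 years, so the next rule applies.
Sorensen and Leclerc are each not designated emeritus, so the next rule applies.
Among Sorensen and Leclerc, by date the degree was conferred (earlier first): Sorensen (3 Apr 2006) before Leclerc (12 Aug 2006).
Order: Harlow, Takahashi, Obi, Sorensen, Leclerc. So position 4.

4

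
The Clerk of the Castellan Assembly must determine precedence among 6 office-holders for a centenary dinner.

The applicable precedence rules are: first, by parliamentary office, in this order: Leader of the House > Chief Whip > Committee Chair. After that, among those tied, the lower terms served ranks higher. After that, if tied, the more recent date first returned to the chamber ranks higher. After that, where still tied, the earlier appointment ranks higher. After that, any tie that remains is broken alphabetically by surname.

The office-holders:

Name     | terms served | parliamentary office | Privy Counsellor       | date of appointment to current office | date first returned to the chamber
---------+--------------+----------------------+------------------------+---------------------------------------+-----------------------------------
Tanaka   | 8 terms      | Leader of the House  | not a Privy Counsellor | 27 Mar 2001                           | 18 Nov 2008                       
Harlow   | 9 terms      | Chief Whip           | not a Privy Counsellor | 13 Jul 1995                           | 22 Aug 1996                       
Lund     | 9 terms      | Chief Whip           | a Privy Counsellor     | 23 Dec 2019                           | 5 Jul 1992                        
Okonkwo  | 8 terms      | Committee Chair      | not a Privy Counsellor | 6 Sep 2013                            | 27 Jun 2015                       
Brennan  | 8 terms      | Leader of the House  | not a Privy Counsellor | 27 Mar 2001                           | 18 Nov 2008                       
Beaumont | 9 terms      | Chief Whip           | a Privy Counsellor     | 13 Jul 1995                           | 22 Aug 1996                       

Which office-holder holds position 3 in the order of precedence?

By parliamentary office: Brennan and Tanaka (Leader of the House); then Beaumont, Harlow and Lund (Chief Whip); then Okonkwo (Committee Chair).
Brennan and Tanaka both have terms served 8 terms, so the next rule applies.
Brennan and Tanaka both have date first returned to the chamber 18 Nov 2008, so the next rule applies.
Brennan and Tanaka both have date of appointment to current office 27 Mar 2001, so the next rule applies.
Among Brennan and Tanaka, alphabetically by surname: Brennan before Tanaka.
Beaumont, Harlow and Lund all have terms served 9 terms, so the next rule applies.
Among Beaumont, Harlow and Lund, by date first returned to the chamber (later first): Beaumont and Harlow (22 Aug 1996) before Lund (5 Jul 1992).
Beaumont and Harlow both have date of appointment to current office 13 Jul 1995, so the next rule applies.
Among Beaumont and Harlow, alphabetically by surname: Beaumont before Harlow.
Order: Brennan, Tanaka, Beaumont, Harlow, Lund, Okonkwo.

Beaumont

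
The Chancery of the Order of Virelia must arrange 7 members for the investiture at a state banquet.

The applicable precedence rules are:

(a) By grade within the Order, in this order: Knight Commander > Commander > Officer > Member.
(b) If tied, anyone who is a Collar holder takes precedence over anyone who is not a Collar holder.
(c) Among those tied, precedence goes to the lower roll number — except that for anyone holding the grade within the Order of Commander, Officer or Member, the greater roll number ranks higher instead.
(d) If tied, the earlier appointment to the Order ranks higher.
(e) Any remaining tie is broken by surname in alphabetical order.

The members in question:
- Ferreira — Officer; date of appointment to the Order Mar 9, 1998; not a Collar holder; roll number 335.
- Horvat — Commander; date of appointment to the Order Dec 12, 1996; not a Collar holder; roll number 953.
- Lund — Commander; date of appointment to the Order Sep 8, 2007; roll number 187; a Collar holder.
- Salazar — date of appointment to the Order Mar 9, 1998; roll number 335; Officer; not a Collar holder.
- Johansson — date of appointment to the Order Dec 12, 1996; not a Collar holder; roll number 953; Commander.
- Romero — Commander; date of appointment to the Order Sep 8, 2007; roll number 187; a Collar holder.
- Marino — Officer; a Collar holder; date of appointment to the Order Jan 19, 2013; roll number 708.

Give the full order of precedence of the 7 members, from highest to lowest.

Lund, Romero, Horvat, Johansson, Marino, Ferreira, Salazar

By grade within the Order: Lund, Romero, Horvat and Johansson (Commander); then Marino, Ferreira and Salazar (Officer).
Among Lund, Romero, Horvat and Johansson, a Collar holder before not a Collar holder: Lund and Romero (a Collar holder) before Horvat and Johansson (not a Collar holder).
Lund and Romero both have roll number 187, so the next rule applies.
Lund and Romero both have date of appointment to the Order Sep 8, 2007, so the next rule applies.
Among Lund and Romero, alphabetically by surname: Lund before Romero.
Horvat and Johansson both have roll number 953, so the next rule applies.
Horvat and Johansson both have date of appointment to the Order Dec 12, 1996, so the next rule applies.
Among Horvat and Johansson, alphabetically by surname: Horvat before Johansson.
Among Marino, Ferreira and Salazar, a Collar holder before not a Collar holder: Marino (a Collar holder) before Ferreira and Salazar (not a Collar holder).
Ferreira and Salazar both have roll number 335, so the next rule applies.
Ferreira and Salazar both have date of appointment to the Order Mar 9, 1998, so the next rule applies.
Among Ferreira and Salazar, alphabetically by surname: Ferreira before Salazar.
Full order: Lund, Romero, Horvat, Johansson, Marino, Ferreira, Salazar.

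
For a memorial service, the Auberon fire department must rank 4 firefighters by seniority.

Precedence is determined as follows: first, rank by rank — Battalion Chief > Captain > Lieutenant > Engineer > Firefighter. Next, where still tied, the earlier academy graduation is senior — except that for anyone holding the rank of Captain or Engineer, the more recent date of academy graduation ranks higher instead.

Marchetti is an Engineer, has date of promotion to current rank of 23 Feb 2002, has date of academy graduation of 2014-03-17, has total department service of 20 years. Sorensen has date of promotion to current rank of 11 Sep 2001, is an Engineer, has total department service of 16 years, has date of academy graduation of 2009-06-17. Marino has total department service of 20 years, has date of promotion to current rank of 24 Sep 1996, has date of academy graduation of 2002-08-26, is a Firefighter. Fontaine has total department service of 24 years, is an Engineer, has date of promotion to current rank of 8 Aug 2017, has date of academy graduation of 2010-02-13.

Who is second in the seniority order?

By rank: Marchetti, Fontaine and Sorensen (Engineer); then Marino (Firefighter).
Among Marchetti, Fontaine and Sorensen, by date of academy graduation (later first) (reversed rule for this group): Marchetti (2014-03-17) before Fontaine (2010-02-13) before Sorensen (2009-06-17).
Order: Marchetti, Fontaine, Sorensen, Marino.

Fontaine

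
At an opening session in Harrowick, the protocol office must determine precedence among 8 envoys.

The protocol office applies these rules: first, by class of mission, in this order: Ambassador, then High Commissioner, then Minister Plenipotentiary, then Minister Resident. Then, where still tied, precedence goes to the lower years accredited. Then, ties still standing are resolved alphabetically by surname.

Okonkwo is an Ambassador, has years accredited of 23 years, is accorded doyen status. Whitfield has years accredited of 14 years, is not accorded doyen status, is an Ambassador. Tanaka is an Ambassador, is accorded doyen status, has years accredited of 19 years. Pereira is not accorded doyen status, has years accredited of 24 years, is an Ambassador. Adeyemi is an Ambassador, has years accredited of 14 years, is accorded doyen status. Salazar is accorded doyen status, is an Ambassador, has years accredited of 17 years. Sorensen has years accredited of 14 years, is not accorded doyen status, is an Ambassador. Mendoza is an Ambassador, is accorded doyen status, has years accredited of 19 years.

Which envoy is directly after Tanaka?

By class of mission: Adeyemi, Sorensen, Whitfield, Salazar, Mendoza, Tanaka, Okonkwo and Pereira (Ambassador).
Among Adeyemi, Sorensen, Whitfield, Salazar, Mendoza, Tanaka, Okonkwo and Pereira, by years accredited (lower first): Adeyemi, Sorensen and Whitfield (14 years) before Salazar (17 years) before Mendoza and Tanaka (19 years) before Okonkwo (23 years) before Pereira (24 years).
Among Adeyemi, Sorensen and Whitfield, alphabetically by surname: Adeyemi before Sorensen before Whitfield.
Among Mendoza and Tanaka, alphabetically by surname: Mendoza before Tanaka.
Order: Adeyemi, Sorensen, Whitfield, Salazar, Mendoza, Tanaka, Okonkwo, Pereira.

Okonkwo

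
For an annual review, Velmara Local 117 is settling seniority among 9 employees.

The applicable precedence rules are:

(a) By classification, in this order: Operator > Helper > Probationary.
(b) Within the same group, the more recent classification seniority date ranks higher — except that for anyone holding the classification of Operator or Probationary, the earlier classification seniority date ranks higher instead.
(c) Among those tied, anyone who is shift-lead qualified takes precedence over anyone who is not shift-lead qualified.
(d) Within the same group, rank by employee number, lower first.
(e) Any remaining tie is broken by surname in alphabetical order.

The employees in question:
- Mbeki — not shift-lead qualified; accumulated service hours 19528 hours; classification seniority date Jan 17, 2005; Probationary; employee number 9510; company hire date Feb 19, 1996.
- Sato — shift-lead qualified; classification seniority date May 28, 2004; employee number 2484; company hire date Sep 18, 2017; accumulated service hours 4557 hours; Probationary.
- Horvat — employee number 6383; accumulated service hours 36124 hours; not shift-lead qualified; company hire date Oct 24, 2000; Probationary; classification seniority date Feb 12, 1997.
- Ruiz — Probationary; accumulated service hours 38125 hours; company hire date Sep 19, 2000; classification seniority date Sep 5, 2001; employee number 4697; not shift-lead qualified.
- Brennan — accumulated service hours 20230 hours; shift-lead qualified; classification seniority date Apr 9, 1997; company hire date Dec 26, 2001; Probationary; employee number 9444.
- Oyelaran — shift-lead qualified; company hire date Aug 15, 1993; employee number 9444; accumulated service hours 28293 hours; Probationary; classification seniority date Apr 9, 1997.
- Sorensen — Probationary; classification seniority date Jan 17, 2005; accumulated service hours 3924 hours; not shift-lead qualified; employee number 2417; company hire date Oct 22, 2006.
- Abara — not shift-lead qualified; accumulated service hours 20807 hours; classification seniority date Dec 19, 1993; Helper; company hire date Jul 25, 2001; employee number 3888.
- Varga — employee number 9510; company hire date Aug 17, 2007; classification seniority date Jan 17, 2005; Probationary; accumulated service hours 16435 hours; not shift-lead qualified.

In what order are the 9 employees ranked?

Abara, Horvat, Brennan, Oyelaran, Ruiz, Sato, Sorensen, Mbeki, Varga

By classification: Abara (Helper); then Horvat, Brennan, Oyelaran, Ruiz, Sato, Sorensen, Mbeki and Varga (Probationary).
Among Horvat, Brennan, Oyelaran, Ruiz, Sato, Sorensen, Mbeki and Varga, by classification seniority date (earlier first) (reversed rule for this group): Horvat (Feb 12, 1997) before Brennan and Oyelaran (Apr 9, 1997) before Ruiz (Sep 5, 2001) before Sato (May 28, 2004) before Sorensen, Mbeki and Varga (Jan 17, 2005).
Brennan and Oyelaran are each shift-lead qualified, so the next rule applies.
Brennan and Oyelaran both have employee number 9444, so the next rule applies.
Among Brennan and Oyelaran, alphabetically by surname: Brennan before Oyelaran.
Sorensen, Mbeki and Varga are each not shift-lead qualified, so the next rule applies.
Among Sorensen, Mbeki and Varga, by employee number (lower first): Sorensen (2417) before Mbeki and Varga (9510).
Among Mbeki and Varga, alphabetically by surname: Mbeki before Varga.
Full order: Abara, Horvat, Brennan, Oyelaran, Ruiz, Sato, Sorensen, Mbeki, Varga.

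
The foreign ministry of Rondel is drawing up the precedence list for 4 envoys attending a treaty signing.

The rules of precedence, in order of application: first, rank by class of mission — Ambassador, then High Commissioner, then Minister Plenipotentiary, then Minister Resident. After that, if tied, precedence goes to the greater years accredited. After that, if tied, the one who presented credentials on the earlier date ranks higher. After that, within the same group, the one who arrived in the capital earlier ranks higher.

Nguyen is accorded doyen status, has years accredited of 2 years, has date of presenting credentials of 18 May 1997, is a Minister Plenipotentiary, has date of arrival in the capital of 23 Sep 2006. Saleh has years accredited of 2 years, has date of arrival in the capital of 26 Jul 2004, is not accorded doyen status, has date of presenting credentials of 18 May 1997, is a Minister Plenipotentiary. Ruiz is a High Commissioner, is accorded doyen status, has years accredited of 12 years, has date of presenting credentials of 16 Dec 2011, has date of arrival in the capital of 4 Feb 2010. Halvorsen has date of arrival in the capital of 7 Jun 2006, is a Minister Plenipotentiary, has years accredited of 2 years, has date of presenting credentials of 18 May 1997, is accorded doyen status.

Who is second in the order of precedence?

By class of mission: Ruiz (High Commissioner); then Saleh, Halvorsen and Nguyen (Minister Plenipotentiary).
Saleh, Halvorsen and Nguyen all have years accredited 2 years, so the next rule applies.
Saleh, Halvorsen and Nguyen all have date of presenting credentials 18 May 1997, so the next rule applies.
Among Saleh, Halvorsen and Nguyen, by date of arrival in the capital (earlier first): Saleh (26 Jul 2004) before Halvorsen (7 Jun 2006) before Nguyen (23 Sep 2006).
Order: Ruiz, Saleh, Halvorsen, Nguyen.

Saleh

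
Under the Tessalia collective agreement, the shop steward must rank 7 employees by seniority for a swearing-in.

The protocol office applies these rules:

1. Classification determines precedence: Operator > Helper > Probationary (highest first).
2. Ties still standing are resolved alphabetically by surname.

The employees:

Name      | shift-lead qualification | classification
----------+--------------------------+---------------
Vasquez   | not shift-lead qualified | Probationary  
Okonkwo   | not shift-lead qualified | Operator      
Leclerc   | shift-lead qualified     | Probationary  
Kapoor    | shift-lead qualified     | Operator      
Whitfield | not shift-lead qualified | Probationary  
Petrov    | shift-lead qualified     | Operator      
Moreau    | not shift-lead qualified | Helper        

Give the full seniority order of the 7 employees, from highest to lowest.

Kapoor, Okonkwo, Petrov, Moreau, Leclerc, Vasquez, Whitfield

By classification: Kapoor, Okonkwo and Petrov (Operator); then Moreau (Helper); then Leclerc, Vasquez and Whitfield (Probationary).
Among Kapoor, Okonkwo and Petrov, alphabetically by surname: Kapoor before Okonkwo before Petrov.
Among Leclerc, Vasquez and Whitfield, alphabetically by surname: Leclerc before Vasquez before Whitfield.
Full order: Kapoor, Okonkwo, Petrov, Moreau, Leclerc, Vasquez, Whitfield.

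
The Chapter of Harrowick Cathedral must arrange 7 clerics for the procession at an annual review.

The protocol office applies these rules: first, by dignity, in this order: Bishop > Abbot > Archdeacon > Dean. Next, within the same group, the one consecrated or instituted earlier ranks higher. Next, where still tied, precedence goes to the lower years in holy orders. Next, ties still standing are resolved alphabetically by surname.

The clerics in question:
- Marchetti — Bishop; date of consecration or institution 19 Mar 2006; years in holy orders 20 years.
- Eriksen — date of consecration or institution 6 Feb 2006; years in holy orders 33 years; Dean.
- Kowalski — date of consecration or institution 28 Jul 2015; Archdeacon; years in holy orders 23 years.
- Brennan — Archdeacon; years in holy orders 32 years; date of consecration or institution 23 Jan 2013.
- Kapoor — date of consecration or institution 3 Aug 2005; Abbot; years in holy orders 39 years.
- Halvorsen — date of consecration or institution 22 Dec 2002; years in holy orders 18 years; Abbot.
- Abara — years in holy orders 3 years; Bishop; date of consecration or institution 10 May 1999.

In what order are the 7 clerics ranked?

By dignity: Abara and Marchetti (Bishop); then Halvorsen and Kapoor (Abbot); then Brennan and Kowalski (Archdeacon); then Eriksen (Dean).
Among Abara and Marchetti, by date of consecration or institution (earlier first): Abara (10 May 1999) before Marchetti (19 Mar 2006).
Among Halvorsen and Kapoor, by date of consecration or institution (earlier first): Halvorsen (22 Dec 2002) before Kapoor (3 Aug 2005).
Among Brennan and Kowalski, by date of consecration or institution (earlier first): Brennan (23 Jan 2013) before Kowalski (28 Jul 2015).
Full order: Abara, Marchetti, Halvorsen, Kapoor, Brennan, Kowalski, Eriksen.

Abara, Marchetti, Halvorsen, Kapoor, Brennan, Kowalski, Eriksen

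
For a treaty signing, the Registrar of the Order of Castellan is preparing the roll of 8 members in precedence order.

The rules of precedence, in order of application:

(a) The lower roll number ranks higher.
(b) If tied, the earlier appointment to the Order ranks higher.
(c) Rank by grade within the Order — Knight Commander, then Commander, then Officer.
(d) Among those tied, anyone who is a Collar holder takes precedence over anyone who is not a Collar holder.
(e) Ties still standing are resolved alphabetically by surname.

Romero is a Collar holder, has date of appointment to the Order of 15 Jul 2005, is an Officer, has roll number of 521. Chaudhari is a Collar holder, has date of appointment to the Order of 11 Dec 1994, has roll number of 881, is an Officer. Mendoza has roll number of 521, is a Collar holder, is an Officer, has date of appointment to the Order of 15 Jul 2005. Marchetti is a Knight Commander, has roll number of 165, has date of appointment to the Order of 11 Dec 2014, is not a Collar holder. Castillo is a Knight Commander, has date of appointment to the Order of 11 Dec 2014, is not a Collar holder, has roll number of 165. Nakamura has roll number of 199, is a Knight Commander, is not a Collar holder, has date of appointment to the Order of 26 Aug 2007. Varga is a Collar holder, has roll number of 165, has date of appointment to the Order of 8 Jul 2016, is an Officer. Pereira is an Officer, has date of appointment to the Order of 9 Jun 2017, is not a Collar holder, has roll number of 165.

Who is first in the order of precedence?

Castillo

By roll number (lower first): Castillo, Marchetti, Varga and Pereira (each 165); then Nakamura (199); then Mendoza and Romero (both 521); then Chaudhari (881).
Among Castillo, Marchetti, Varga and Pereira, by date of appointment to the Order (earlier first): Castillo and Marchetti (11 Dec 2014) before Varga (8 Jul 2016) before Pereira (9 Jun 2017).
Castillo and Marchetti are each Knight Commander, so the next rule applies.
Castillo and Marchetti are each not a Collar holder, so the next rule applies.
Among Castillo and Marchetti, alphabetically by surname: Castillo before Marchetti.
Mendoza and Romero both have date of appointment to the Order 15 Jul 2005, so the next rule applies.
Mendoza and Romero are each Officer, so the next rule applies.
Mendoza and Romero are each a Collar holder, so the next rule applies.
Among Mendoza and Romero, alphabetically by surname: Mendoza before Romero.
Order: Castillo, Marchetti, Varga, Pereira, Nakamura, Mendoza, Romero, Chaudhari.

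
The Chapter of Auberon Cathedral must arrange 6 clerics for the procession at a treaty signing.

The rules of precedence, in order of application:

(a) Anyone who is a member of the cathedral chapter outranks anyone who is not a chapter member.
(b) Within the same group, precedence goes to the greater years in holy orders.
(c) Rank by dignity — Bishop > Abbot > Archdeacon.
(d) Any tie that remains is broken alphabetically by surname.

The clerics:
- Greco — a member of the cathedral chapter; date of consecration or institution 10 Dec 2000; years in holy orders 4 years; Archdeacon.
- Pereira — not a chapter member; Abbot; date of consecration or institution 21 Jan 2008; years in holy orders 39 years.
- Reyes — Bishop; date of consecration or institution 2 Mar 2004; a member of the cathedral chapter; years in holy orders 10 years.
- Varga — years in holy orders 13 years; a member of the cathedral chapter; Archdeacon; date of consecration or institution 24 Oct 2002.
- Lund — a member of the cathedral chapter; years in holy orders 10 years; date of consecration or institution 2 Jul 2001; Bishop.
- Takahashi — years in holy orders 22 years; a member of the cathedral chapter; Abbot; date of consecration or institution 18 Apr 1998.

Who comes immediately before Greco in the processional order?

Reyes

By the first rule: Takahashi, Varga, Lund, Reyes and Greco (each a member of the cathedral chapter); then Pereira (not a chapter member).
Among Takahashi, Varga, Lund, Reyes and Greco, by years in holy orders (higher first): Takahashi (22 years) before Varga (13 years) before Lund and Reyes (10 years) before Greco (4 years).
Lund and Reyes are each Bishop, so the next rule applies.
Among Lund and Reyes, alphabetically by surname: Lund before Reyes.
Order: Takahashi, Varga, Lund, Reyes, Greco, Pereira.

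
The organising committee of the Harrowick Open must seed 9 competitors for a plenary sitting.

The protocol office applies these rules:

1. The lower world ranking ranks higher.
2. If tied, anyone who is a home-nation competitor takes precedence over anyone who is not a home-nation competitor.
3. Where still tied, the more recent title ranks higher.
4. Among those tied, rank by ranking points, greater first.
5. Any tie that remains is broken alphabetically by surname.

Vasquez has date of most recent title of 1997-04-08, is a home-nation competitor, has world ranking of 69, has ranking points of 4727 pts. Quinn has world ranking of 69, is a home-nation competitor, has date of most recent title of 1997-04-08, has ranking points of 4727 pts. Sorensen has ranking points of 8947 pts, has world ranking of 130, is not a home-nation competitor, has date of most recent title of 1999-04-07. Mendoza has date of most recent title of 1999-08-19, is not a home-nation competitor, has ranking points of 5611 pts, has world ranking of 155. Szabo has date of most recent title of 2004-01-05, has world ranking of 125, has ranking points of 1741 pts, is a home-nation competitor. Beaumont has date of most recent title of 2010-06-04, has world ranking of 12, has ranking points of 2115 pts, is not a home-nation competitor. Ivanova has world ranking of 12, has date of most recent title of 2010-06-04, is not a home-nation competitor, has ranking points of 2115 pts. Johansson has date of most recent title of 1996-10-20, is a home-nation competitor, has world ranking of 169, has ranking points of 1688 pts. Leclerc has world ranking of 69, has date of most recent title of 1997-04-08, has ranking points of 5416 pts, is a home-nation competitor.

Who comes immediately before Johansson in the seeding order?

By world ranking (lower first): Beaumont and Ivanova (both 12); then Leclerc, Quinn and Vasquez (each 69); then Szabo (125); then Sorensen (130); then Mendoza (155); then Johansson (169).
Beaumont and Ivanova are each not a home-nation competitor, so the next rule applies.
Beaumont and Ivanova both have date of most recent title 2010-06-04, so the next rule applies.
Beaumont and Ivanova both have ranking points 2115 pts, so the next rule applies.
Among Beaumont and Ivanova, alphabetically by surname: Beaumont before Ivanova.
Leclerc, Quinn and Vasquez are each a home-nation competitor, so the next rule applies.
Leclerc, Quinn and Vasquez all have date of most recent title 1997-04-08, so the next rule applies.
Among Leclerc, Quinn and Vasquez, by ranking points (higher first): Leclerc (5416 pts) before Quinn and Vasquez (4727 pts).
Among Quinn and Vasquez, alphabetically by surname: Quinn before Vasquez.
Order: Beaumont, Ivanova, Leclerc, Quinn, Vasquez, Szabo, Sorensen, Mendoza, Johansson.

Mendoza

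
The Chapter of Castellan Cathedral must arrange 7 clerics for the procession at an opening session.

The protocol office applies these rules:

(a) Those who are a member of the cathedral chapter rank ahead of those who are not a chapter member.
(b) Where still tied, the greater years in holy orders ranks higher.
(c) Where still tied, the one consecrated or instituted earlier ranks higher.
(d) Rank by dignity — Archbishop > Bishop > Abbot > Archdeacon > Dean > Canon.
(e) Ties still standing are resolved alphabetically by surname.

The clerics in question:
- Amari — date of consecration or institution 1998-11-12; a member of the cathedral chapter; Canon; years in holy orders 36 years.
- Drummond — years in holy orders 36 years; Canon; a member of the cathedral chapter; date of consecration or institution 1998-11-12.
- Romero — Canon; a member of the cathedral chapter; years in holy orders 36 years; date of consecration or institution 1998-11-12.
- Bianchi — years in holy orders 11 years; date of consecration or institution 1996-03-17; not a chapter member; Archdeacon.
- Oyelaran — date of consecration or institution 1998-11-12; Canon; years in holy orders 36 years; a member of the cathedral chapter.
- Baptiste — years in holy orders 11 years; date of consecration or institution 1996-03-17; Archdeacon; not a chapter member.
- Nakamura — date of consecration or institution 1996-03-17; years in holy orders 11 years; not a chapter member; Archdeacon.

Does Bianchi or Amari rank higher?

By the first rule: Amari, Drummond, Oyelaran and Romero (each a member of the cathedral chapter); then Baptiste, Bianchi and Nakamura (each not a chapter member).
Amari, Drummond, Oyelaran and Romero all have years in holy orders 36 years, so the next rule applies.
Amari, Drummond, Oyelaran and Romero all have date of consecration or institution 1998-11-12, so the next rule applies.
Amari, Drummond, Oyelaran and Romero are each Canon, so the next rule applies.
Among Amari, Drummond, Oyelaran and Romero, alphabetically by surname: Amari before Drummond before Oyelaran before Romero.
Baptiste, Bianchi and Nakamura all have years in holy orders 11 years, so the next rule applies.
Baptiste, Bianchi and Nakamura all have date of consecration or institution 1996-03-17, so the next rule applies.
Baptiste, Bianchi and Nakamura are each Archdeacon, so the next rule applies.
Among Baptiste, Bianchi and Nakamura, alphabetically by surname: Baptiste before Bianchi before Nakamura.
So Amari takes precedence.

Amari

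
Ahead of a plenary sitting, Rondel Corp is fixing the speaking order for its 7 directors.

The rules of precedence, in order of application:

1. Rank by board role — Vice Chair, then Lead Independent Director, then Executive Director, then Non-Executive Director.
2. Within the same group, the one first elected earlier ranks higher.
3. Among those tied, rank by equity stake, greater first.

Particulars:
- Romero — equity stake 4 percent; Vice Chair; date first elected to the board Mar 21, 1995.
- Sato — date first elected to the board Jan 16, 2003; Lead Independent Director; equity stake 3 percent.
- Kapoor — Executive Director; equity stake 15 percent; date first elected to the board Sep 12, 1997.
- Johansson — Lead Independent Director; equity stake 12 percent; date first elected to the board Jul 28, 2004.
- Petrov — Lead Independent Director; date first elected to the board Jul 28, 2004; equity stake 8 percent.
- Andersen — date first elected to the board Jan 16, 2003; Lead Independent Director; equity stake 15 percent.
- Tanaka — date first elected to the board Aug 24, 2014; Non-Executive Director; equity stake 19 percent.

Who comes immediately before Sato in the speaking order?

By board role: Romero (Vice Chair); then Andersen, Sato, Johansson and Petrov (Lead Independent Director); then Kapoor (Executive Director); then Tanaka (Non-Executive Director).
Among Andersen, Sato, Johansson and Petrov, by date first elected to the board (earlier first): Andersen and Sato (Jan 16, 2003) before Johansson and Petrov (Jul 28, 2004).
Among Andersen and Sato, by equity stake (higher first): Andersen (15 percent) before Sato (3 percent).
Among Johansson and Petrov, by equity stake (higher first): Johansson (12 percent) before Petrov (8 percent).
Order: Romero, Andersen, Sato, Johansson, Petrov, Kapoor, Tanaka.

Andersen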